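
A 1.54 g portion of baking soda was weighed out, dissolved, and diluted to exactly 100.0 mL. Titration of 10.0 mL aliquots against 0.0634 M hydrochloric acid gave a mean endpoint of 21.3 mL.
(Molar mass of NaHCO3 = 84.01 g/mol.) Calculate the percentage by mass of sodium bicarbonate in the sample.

73.7 %

NaHCO3 + HCl → NaCl + H2O + CO2
n(HCl) per titration = 0.0213 × 0.0634 = 1.35 × 10^-3 mol
n(NaHCO3) in each aliquot = 1.35 × 10^-3 mol (1:1 ratio)
n(NaHCO3) in the whole flask = 1.35 × 10^-3 × 100.0/10.0 = 0.0135 mol
mass of NaHCO3 = 0.0135 × 84.01 = 1.13 g
% NaHCO3 = 1.13 / 1.54 × 100 = 73.7 %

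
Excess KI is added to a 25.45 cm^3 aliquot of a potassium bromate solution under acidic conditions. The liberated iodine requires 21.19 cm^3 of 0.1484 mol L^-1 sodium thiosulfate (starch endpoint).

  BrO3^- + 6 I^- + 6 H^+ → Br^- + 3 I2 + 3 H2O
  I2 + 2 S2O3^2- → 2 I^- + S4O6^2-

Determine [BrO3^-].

n(S2O3^2-) = 0.02119 × 0.1484 = 3.145 × 10^-3 mol
n(I2) = n(S2O3^2-)/2 = 1.572 × 10^-3 mol
From the 1:3 ratio, n(BrO3^-) in the aliquot = 1/3 × 1.572 × 10^-3 = 5.241 × 10^-4 mol
[BrO3^-] = 5.241 × 10^-4 / 0.02545 = 0.02059 mol/L

0.02059 mol/L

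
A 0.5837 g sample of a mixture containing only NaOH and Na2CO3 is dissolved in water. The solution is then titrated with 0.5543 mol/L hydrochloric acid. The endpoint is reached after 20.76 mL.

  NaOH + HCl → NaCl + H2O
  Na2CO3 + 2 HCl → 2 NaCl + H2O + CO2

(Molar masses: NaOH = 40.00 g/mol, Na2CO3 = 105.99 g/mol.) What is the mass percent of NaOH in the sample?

13.78 %

n(HCl) = 0.02076 × 0.5543 = 0.01151 mol
Let x = n(NaOH), y = n(Na2CO3).
Titrant: 1x + 2y = 0.01151;  mass: 40.00x + 105.99y = 0.5837
Solving, x = 2.011 × 10^-3 mol, y = 4.748 × 10^-3 mol
mass of NaOH = 2.011 × 10^-3 × 40.00 = 0.08042 g
% NaOH = 0.08042 / 0.5837 × 100 = 13.78 %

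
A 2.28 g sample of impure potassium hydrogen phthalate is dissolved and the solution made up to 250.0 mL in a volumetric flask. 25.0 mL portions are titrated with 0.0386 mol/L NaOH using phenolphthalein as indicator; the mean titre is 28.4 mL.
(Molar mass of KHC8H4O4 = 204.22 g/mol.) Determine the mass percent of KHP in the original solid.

98.2 %

KHC8H4O4 + NaOH → KNaC8H4O4 + H2O
n(NaOH) per titration = 0.0284 × 0.0386 = 1.10 × 10^-3 mol
n(KHC8H4O4) in each aliquot = 1.10 × 10^-3 mol (1:1 ratio)
n(KHC8H4O4) in the whole flask = 1.10 × 10^-3 × 250.0/25.0 = 0.0110 mol
mass of KHC8H4O4 = 0.0110 × 204.22 = 2.24 g
% KHC8H4O4 = 2.24 / 2.28 × 100 = 98.2 %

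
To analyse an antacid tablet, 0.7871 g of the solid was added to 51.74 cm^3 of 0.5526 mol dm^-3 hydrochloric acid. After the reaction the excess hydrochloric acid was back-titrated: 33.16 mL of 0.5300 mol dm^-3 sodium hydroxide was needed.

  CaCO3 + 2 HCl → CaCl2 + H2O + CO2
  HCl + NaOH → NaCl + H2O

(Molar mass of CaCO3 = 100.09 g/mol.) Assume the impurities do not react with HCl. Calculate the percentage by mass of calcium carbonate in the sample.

70.05 %

n(HCl) added = 0.05174 × 0.5526 = 0.02859 mol
n(NaOH) used in back-titration = 0.03316 × 0.5300 = 0.01757 mol
n(HCl) left over = 0.01757 mol (1:1 ratio)
n(HCl) consumed by analyte = 0.02859 − 0.01757 = 0.01102 mol
From the 1:2 ratio, n(CaCO3) = 1/2 × 0.01102 = 5.508 × 10^-3 mol
mass of CaCO3 = 5.508 × 10^-3 × 100.09 = 0.5513 g
% CaCO3 = 0.5513 / 0.7871 × 100 = 70.05 %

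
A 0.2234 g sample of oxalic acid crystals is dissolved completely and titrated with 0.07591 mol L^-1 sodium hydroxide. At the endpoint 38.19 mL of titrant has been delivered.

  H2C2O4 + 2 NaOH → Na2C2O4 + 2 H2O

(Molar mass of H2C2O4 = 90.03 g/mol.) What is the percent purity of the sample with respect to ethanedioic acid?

58.41 %

n(NaOH) = 0.03819 L × 0.07591 mol/L = 2.899 × 10^-3 mol
From the 1:2 ratio, n(H2C2O4) = 1/2 × 2.899 × 10^-3 = 1.450 × 10^-3 mol
mass of H2C2O4 = 1.450 × 10^-3 × 90.03 g/mol = 0.1305 g
% H2C2O4 = 0.1305 / 0.2234 × 100 = 58.41 %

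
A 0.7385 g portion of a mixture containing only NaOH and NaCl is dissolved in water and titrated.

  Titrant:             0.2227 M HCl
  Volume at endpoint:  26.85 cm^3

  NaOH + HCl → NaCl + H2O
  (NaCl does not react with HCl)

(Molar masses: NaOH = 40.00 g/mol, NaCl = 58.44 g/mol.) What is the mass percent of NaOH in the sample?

n(HCl) = 0.02685 × 0.2227 = 5.979 × 10^-3 mol
Let x = n(NaOH), y = n(NaCl).
Titrant: 1x = 5.979 × 10^-3;  mass: 40.00x + 58.44y = 0.7385
Solving, x = 5.979 × 10^-3 mol, y = 8.544 × 10^-3 mol
mass of NaOH = 5.979 × 10^-3 × 40.00 = 0.2392 g
% NaOH = 0.2392 / 0.7385 × 100 = 32.39 %

32.39 %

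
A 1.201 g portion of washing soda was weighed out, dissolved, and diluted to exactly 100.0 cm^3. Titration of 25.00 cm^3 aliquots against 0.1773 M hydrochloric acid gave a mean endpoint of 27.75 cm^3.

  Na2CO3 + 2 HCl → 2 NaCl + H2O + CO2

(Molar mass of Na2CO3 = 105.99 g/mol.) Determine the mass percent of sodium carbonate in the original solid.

86.84 %

n(HCl) per titration = 0.02775 × 0.1773 = 4.920 × 10^-3 mol
From the 1:2 ratio, n(Na2CO3) in each aliquot = 1/2 × 4.920 × 10^-3 = 2.460 × 10^-3 mol
n(Na2CO3) in the whole flask = 2.460 × 10^-3 × 100.0/25.00 = 9.840 × 10^-3 mol
mass of Na2CO3 = 9.840 × 10^-3 × 105.99 = 1.043 g
% Na2CO3 = 1.043 / 1.201 × 100 = 86.84 %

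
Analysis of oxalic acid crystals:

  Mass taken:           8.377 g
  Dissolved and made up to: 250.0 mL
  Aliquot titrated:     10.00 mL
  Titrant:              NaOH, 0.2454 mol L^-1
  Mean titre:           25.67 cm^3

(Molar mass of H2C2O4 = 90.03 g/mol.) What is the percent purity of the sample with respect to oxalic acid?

84.63 %

H2C2O4 + 2 NaOH → Na2C2O4 + 2 H2O
n(NaOH) per titration = 0.02567 × 0.2454 = 6.299 × 10^-3 mol
From the 1:2 ratio, n(H2C2O4) in each aliquot = 1/2 × 6.299 × 10^-3 = 3.150 × 10^-3 mol
n(H2C2O4) in the whole flask = 3.150 × 10^-3 × 250.0/10.00 = 0.07874 mol
mass of H2C2O4 = 0.07874 × 90.03 = 7.089 g
% H2C2O4 = 7.089 / 8.377 × 100 = 84.63 %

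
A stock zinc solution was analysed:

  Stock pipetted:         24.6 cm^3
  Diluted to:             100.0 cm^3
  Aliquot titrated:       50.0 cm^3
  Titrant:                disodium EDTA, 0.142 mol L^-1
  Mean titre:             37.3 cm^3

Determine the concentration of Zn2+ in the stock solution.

Zn^2+ + EDTA^4- → [Zn(EDTA)]^2-
n(EDTA) = 0.0373 × 0.142 = 5.30 × 10^-3 mol
n(Zn2+) in the aliquot = 5.30 × 10^-3 mol (1:1 ratio)
[Zn2+]_dilute = 5.30 × 10^-3 / 0.0500 = 0.106 mol/L
Dilution factor = 100.0 / 24.6 = 4.065
[Zn2+]_stock = 0.106 × 4.065 = 0.431 mol/L

0.431 mol/L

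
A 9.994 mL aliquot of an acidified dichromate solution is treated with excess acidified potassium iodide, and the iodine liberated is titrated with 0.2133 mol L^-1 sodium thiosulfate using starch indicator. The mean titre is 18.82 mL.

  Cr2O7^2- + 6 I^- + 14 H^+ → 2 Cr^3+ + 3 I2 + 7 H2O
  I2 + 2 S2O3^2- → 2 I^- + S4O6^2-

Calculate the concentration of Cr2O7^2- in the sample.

n(S2O3^2-) = 0.01882 × 0.2133 = 4.014 × 10^-3 mol
n(I2) = n(S2O3^2-)/2 = 2.007 × 10^-3 mol
From the 1:3 ratio, n(Cr2O7^2-) in the aliquot = 1/3 × 2.007 × 10^-3 = 6.691 × 10^-4 mol
[Cr2O7^2-] = 6.691 × 10^-4 / 0.009994 = 0.06695 mol/L

0.06695 mol/L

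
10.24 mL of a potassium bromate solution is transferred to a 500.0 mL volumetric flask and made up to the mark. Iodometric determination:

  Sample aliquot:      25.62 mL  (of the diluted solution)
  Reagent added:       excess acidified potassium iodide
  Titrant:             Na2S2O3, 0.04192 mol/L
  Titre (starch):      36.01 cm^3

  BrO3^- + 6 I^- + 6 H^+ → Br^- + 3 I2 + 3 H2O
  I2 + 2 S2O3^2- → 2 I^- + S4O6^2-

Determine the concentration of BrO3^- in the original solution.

n(S2O3^2-) = 0.03601 × 0.04192 = 1.510 × 10^-3 mol
n(I2) = n(S2O3^2-)/2 = 7.548 × 10^-4 mol
From the 1:3 ratio, n(BrO3^-) in the aliquot = 1/3 × 7.548 × 10^-4 = 2.516 × 10^-4 mol
[BrO3^-]_dilute = 2.516 × 10^-4 / 0.02562 = 0.009820 mol/L
[BrO3^-]_original = 0.009820 × 500.0/10.24 = 0.4795 mol/L

0.4795 mol/L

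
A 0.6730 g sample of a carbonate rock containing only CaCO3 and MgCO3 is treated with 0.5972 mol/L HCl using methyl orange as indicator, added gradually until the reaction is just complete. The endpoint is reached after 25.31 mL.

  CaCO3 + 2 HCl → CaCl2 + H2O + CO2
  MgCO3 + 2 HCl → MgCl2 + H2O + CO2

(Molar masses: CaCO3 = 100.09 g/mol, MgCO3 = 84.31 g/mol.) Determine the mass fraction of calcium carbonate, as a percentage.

n(HCl) = 0.02531 × 0.5972 = 0.01512 mol
Let x = n(CaCO3), y = n(MgCO3).
Titrant: 2x + 2y = 0.01512;  mass: 100.09x + 84.31y = 0.6730
Solving, x = 2.270 × 10^-3 mol, y = 5.288 × 10^-3 mol
mass of CaCO3 = 2.270 × 10^-3 × 100.09 = 0.2272 g
% CaCO3 = 0.2272 / 0.6730 × 100 = 33.76 %

33.76 %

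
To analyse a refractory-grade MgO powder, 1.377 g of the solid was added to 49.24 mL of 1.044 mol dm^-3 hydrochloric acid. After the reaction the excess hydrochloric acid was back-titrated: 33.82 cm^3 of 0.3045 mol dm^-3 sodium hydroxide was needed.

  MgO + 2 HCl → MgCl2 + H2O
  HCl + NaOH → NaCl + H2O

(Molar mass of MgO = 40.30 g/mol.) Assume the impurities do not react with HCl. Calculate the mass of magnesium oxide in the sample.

0.8283 g

n(HCl) added = 0.04924 × 1.044 = 0.05141 mol
n(NaOH) used in back-titration = 0.03382 × 0.3045 = 0.01030 mol
n(HCl) left over = 0.01030 mol (1:1 ratio)
n(HCl) consumed by analyte = 0.05141 − 0.01030 = 0.04111 mol
From the 1:2 ratio, n(MgO) = 1/2 × 0.04111 = 0.02055 mol
mass of MgO = 0.02055 × 40.30 = 0.8283 g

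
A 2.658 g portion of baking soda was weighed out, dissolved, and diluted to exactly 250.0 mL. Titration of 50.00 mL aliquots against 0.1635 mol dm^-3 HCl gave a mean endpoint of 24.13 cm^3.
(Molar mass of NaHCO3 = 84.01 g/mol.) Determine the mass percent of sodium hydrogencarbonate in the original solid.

62.35 %

NaHCO3 + HCl → NaCl + H2O + CO2
n(HCl) per titration = 0.02413 × 0.1635 = 3.945 × 10^-3 mol
n(NaHCO3) in each aliquot = 3.945 × 10^-3 mol (1:1 ratio)
n(NaHCO3) in the whole flask = 3.945 × 10^-3 × 250.0/50.00 = 0.01973 mol
mass of NaHCO3 = 0.01973 × 84.01 = 1.657 g
% NaHCO3 = 1.657 / 2.658 × 100 = 62.35 %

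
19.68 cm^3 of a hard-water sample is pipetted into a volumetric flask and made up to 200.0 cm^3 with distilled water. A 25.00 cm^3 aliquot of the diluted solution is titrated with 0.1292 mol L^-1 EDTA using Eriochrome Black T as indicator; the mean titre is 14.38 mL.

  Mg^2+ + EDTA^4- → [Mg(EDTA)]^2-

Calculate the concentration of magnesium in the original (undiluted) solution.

0.7552 mol/L

n(EDTA) = 0.01438 × 0.1292 = 1.858 × 10^-3 mol
n(Mg2+) in the aliquot = 1.858 × 10^-3 mol (1:1 ratio)
[Mg2+]_dilute = 1.858 × 10^-3 / 0.02500 = 0.07432 mol/L
Dilution factor = 200.0 / 19.68 = 10.16
[Mg2+]_stock = 0.07432 × 10.16 = 0.7552 mol/L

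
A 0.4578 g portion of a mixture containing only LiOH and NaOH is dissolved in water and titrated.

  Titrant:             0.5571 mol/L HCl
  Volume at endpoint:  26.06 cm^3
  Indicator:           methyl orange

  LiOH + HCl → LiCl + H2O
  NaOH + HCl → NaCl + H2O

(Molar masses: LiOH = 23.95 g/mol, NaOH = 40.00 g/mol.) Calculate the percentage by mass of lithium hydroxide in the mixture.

n(HCl) = 0.02606 × 0.5571 = 0.01452 mol
Let x = n(LiOH), y = n(NaOH).
Titrant: 1x + 1y = 0.01452;  mass: 23.95x + 40.00y = 0.4578
Solving, x = 7.659 × 10^-3 mol, y = 6.859 × 10^-3 mol
mass of LiOH = 7.659 × 10^-3 × 23.95 = 0.1834 g
% LiOH = 0.1834 / 0.4578 × 100 = 40.07 %

40.07 %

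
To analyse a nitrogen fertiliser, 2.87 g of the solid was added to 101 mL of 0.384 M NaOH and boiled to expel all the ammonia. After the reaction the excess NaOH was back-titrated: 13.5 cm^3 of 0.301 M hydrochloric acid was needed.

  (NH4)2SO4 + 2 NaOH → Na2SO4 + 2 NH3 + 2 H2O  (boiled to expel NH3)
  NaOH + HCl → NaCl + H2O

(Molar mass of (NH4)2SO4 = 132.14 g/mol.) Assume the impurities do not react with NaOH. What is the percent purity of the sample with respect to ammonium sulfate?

n(NaOH) added = 0.101 × 0.384 = 0.0388 mol
n(HCl) used in back-titration = 0.0135 × 0.301 = 4.06 × 10^-3 mol
n(NaOH) left over = 4.06 × 10^-3 mol (1:1 ratio)
n(NaOH) consumed by analyte = 0.0388 − 4.06 × 10^-3 = 0.0347 mol
From the 1:2 ratio, n((NH4)2SO4) = 1/2 × 0.0347 = 0.0174 mol
mass of (NH4)2SO4 = 0.0174 × 132.14 = 2.29 g
% (NH4)2SO4 = 2.29 / 2.87 × 100 = 79.9 %

79.9 %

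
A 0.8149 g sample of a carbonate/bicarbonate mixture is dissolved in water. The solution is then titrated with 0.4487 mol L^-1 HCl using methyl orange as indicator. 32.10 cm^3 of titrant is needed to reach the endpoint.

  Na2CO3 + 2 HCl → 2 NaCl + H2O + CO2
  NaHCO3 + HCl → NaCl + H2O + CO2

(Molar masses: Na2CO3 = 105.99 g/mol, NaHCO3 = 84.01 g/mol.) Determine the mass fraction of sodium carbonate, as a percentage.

82.85 %

n(HCl) = 0.03210 × 0.4487 = 0.01440 mol
Let x = n(Na2CO3), y = n(NaHCO3).
Titrant: 2x + 1y = 0.01440;  mass: 105.99x + 84.01y = 0.8149
Solving, x = 6.370 × 10^-3 mol, y = 1.664 × 10^-3 mol
mass of Na2CO3 = 6.370 × 10^-3 × 105.99 = 0.6751 g
% Na2CO3 = 0.6751 / 0.8149 × 100 = 82.85 %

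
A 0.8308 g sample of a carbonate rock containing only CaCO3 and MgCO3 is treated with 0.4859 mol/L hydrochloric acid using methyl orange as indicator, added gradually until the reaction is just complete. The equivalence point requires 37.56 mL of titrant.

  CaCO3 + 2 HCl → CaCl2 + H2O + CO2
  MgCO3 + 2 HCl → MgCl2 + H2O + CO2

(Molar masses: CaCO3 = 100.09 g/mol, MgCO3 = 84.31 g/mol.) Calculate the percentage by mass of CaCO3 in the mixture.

46.92 %

n(HCl) = 0.03756 × 0.4859 = 0.01825 mol
Let x = n(CaCO3), y = n(MgCO3).
Titrant: 2x + 2y = 0.01825;  mass: 100.09x + 84.31y = 0.8308
Solving, x = 3.894 × 10^-3 mol, y = 5.231 × 10^-3 mol
mass of CaCO3 = 3.894 × 10^-3 × 100.09 = 0.3898 g
% CaCO3 = 0.3898 / 0.8308 × 100 = 46.92 %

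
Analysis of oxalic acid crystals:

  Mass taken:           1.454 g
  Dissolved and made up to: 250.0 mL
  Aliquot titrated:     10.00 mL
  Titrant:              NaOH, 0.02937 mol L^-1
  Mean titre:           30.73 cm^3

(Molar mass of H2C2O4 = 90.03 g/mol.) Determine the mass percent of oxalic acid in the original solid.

H2C2O4 + 2 NaOH → Na2C2O4 + 2 H2O
n(NaOH) per titration = 0.03073 × 0.02937 = 9.025 × 10^-4 mol
From the 1:2 ratio, n(H2C2O4) in each aliquot = 1/2 × 9.025 × 10^-4 = 4.513 × 10^-4 mol
n(H2C2O4) in the whole flask = 4.513 × 10^-4 × 250.0/10.00 = 0.01128 mol
mass of H2C2O4 = 0.01128 × 90.03 = 1.016 g
% H2C2O4 = 1.016 / 1.454 × 100 = 69.86 %

69.86 %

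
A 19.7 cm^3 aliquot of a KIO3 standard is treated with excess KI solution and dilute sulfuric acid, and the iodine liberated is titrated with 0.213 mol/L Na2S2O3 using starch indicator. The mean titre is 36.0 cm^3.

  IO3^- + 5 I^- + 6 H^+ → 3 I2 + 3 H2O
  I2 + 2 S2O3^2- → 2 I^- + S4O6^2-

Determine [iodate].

0.0649 mol/L

n(S2O3^2-) = 0.0360 × 0.213 = 7.67 × 10^-3 mol
n(I2) = n(S2O3^2-)/2 = 3.83 × 10^-3 mol
From the 1:3 ratio, n(IO3^-) in the aliquot = 1/3 × 3.83 × 10^-3 = 1.28 × 10^-3 mol
[IO3^-] = 1.28 × 10^-3 / 0.0197 = 0.0649 mol/L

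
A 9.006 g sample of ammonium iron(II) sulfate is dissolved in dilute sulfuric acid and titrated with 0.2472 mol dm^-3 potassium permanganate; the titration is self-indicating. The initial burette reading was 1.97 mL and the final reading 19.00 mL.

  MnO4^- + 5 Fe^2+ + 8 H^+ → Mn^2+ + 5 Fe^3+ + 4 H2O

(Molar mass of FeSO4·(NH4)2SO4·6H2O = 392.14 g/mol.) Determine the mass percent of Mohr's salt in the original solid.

n(KMnO4) = 0.01703 L × 0.2472 mol/L = 4.210 × 10^-3 mol
From the 5:1 ratio, n(FeSO4·(NH4)2SO4·6H2O) = 5/1 × 4.210 × 10^-3 = 0.02105 mol
mass of FeSO4·(NH4)2SO4·6H2O = 0.02105 × 392.14 g/mol = 8.254 g
% FeSO4·(NH4)2SO4·6H2O = 8.254 / 9.006 × 100 = 91.65 %

91.65 %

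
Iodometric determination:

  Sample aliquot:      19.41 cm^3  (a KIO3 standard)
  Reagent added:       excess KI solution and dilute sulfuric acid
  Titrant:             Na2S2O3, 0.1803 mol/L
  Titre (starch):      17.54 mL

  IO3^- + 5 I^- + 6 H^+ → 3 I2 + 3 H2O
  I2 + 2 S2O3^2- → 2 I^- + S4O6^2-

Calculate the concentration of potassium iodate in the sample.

0.02715 mol/L

n(S2O3^2-) = 0.01754 × 0.1803 = 3.162 × 10^-3 mol
n(I2) = n(S2O3^2-)/2 = 1.581 × 10^-3 mol
From the 1:3 ratio, n(IO3^-) in the aliquot = 1/3 × 1.581 × 10^-3 = 5.271 × 10^-4 mol
[IO3^-] = 5.271 × 10^-4 / 0.01941 = 0.02715 mol/L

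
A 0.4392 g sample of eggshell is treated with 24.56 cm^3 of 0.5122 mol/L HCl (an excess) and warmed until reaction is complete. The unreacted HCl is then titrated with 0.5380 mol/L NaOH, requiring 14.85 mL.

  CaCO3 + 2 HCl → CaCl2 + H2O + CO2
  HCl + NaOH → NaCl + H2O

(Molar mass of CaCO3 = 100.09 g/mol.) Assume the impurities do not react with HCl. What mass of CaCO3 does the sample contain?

0.2297 g

n(HCl) added = 0.02456 × 0.5122 = 0.01258 mol
n(NaOH) used in back-titration = 0.01485 × 0.5380 = 7.989 × 10^-3 mol
n(HCl) left over = 7.989 × 10^-3 mol (1:1 ratio)
n(HCl) consumed by analyte = 0.01258 − 7.989 × 10^-3 = 4.590 × 10^-3 mol
From the 1:2 ratio, n(CaCO3) = 1/2 × 4.590 × 10^-3 = 2.295 × 10^-3 mol
mass of CaCO3 = 2.295 × 10^-3 × 100.09 = 0.2297 g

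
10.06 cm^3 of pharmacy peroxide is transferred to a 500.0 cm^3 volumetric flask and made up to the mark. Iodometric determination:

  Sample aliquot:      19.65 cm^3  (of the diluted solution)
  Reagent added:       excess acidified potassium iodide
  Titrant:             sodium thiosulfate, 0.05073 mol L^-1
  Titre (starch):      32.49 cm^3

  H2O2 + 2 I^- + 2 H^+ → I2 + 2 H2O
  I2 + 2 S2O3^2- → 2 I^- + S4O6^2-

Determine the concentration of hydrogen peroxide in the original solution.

2.084 mol/L

n(S2O3^2-) = 0.03249 × 0.05073 = 1.648 × 10^-3 mol
n(I2) = n(S2O3^2-)/2 = 8.241 × 10^-4 mol
n(H2O2) in the aliquot = 8.241 × 10^-4 mol (1:1 ratio)
[H2O2]_dilute = 8.241 × 10^-4 / 0.01965 = 0.04194 mol/L
[H2O2]_original = 0.04194 × 500.0/10.06 = 2.084 mol/L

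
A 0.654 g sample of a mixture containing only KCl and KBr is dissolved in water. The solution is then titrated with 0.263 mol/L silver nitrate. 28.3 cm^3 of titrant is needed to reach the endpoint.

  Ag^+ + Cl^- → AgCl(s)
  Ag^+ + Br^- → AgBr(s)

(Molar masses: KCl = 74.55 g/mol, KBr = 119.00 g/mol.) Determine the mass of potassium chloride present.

0.389 g

n(AgNO3) = 0.0283 × 0.263 = 7.44 × 10^-3 mol
Let x = n(KCl), y = n(KBr).
Titrant: 1x + 1y = 7.44 × 10^-3;  mass: 74.55x + 119.00y = 0.654
Solving, x = 5.21 × 10^-3 mol, y = 2.23 × 10^-3 mol
mass of KCl = 5.21 × 10^-3 × 74.55 = 0.389 g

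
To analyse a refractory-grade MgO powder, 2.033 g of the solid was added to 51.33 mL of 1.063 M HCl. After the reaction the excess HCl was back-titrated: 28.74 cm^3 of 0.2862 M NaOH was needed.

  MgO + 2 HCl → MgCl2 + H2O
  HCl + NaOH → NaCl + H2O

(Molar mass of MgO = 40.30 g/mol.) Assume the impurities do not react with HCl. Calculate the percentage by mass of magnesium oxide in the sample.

n(HCl) added = 0.05133 × 1.063 = 0.05456 mol
n(NaOH) used in back-titration = 0.02874 × 0.2862 = 8.225 × 10^-3 mol
n(HCl) left over = 8.225 × 10^-3 mol (1:1 ratio)
n(HCl) consumed by analyte = 0.05456 − 8.225 × 10^-3 = 0.04634 mol
From the 1:2 ratio, n(MgO) = 1/2 × 0.04634 = 0.02317 mol
mass of MgO = 0.02317 × 40.30 = 0.9337 g
% MgO = 0.9337 / 2.033 × 100 = 45.93 %

45.93 %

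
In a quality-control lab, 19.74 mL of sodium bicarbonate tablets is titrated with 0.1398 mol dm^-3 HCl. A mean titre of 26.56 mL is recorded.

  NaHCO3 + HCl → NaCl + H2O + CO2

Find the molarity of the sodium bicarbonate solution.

0.1881 mol/L

n(HCl) = 0.02656 L × 0.1398 mol/L = 3.713 × 10^-3 mol
n(NaHCO3) = 3.713 × 10^-3 mol (1:1 mole ratio)
[NaHCO3] = 3.713 × 10^-3 mol / 0.01974 L = 0.1881 mol/L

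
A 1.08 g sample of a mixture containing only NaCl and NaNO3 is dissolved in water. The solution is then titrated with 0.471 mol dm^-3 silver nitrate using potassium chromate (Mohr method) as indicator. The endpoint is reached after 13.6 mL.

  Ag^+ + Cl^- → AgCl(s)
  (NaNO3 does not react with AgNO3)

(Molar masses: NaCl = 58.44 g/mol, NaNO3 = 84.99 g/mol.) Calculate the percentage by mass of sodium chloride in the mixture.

34.7 %

n(AgNO3) = 0.0136 × 0.471 = 6.41 × 10^-3 mol
Let x = n(NaCl), y = n(NaNO3).
Titrant: 1x = 6.41 × 10^-3;  mass: 58.44x + 84.99y = 1.08
Solving, x = 6.41 × 10^-3 mol, y = 8.30 × 10^-3 mol
mass of NaCl = 6.41 × 10^-3 × 58.44 = 0.374 g
% NaCl = 0.374 / 1.08 × 100 = 34.7 %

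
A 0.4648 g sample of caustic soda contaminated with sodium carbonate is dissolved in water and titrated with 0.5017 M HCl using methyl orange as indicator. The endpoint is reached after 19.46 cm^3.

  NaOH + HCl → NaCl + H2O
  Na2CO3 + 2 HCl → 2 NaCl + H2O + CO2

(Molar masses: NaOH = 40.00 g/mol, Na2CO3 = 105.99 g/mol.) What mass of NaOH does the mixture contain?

n(HCl) = 0.01946 × 0.5017 = 9.763 × 10^-3 mol
Let x = n(NaOH), y = n(Na2CO3).
Titrant: 1x + 2y = 9.763 × 10^-3;  mass: 40.00x + 105.99y = 0.4648
Solving, x = 4.047 × 10^-3 mol, y = 2.858 × 10^-3 mol
mass of NaOH = 4.047 × 10^-3 × 40.00 = 0.1619 g

0.1619 g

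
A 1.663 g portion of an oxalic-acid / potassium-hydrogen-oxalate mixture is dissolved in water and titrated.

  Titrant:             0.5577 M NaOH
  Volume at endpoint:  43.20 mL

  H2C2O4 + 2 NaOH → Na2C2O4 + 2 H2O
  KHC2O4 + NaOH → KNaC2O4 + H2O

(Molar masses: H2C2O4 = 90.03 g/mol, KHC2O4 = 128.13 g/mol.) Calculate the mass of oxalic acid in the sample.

0.7712 g

n(NaOH) = 0.04320 × 0.5577 = 0.02409 mol
Let x = n(H2C2O4), y = n(KHC2O4).
Titrant: 2x + 1y = 0.02409;  mass: 90.03x + 128.13y = 1.663
Solving, x = 8.566 × 10^-3 mol, y = 6.960 × 10^-3 mol
mass of H2C2O4 = 8.566 × 10^-3 × 90.03 = 0.7712 g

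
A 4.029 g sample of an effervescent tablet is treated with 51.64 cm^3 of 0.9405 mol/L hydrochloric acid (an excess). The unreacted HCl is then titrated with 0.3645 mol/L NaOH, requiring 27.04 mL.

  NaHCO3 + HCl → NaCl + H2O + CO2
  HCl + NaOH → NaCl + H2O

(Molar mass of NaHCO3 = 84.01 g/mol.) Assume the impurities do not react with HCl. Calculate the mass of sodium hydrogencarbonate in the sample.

n(HCl) added = 0.05164 × 0.9405 = 0.04857 mol
n(NaOH) used in back-titration = 0.02704 × 0.3645 = 9.856 × 10^-3 mol
n(HCl) left over = 9.856 × 10^-3 mol (1:1 ratio)
n(HCl) consumed by analyte = 0.04857 − 9.856 × 10^-3 = 0.03871 mol
n(NaHCO3) = 0.03871 mol (1:1 ratio)
mass of NaHCO3 = 0.03871 × 84.01 = 3.252 g

3.252 g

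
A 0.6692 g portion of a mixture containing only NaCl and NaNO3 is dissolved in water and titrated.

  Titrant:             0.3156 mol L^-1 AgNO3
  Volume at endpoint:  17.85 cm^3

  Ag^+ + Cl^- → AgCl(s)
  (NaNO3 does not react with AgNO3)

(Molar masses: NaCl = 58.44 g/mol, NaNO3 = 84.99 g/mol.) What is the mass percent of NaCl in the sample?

n(AgNO3) = 0.01785 × 0.3156 = 5.633 × 10^-3 mol
Let x = n(NaCl), y = n(NaNO3).
Titrant: 1x = 5.633 × 10^-3;  mass: 58.44x + 84.99y = 0.6692
Solving, x = 5.633 × 10^-3 mol, y = 4.000 × 10^-3 mol
mass of NaCl = 5.633 × 10^-3 × 58.44 = 0.3292 g
% NaCl = 0.3292 / 0.6692 × 100 = 49.20 %

49.20 %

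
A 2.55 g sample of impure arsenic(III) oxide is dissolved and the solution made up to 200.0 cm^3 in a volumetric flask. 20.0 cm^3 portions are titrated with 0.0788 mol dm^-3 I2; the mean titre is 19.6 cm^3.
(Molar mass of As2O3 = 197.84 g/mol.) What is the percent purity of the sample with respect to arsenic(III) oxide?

As2O3 + 2 I2 + 2 H2O → As2O5 + 4 HI
n(I2) per titration = 0.0196 × 0.0788 = 1.54 × 10^-3 mol
From the 1:2 ratio, n(As2O3) in each aliquot = 1/2 × 1.54 × 10^-3 = 7.72 × 10^-4 mol
n(As2O3) in the whole flask = 7.72 × 10^-4 × 200.0/20.0 = 7.72 × 10^-3 mol
mass of As2O3 = 7.72 × 10^-3 × 197.84 = 1.53 g
% As2O3 = 1.53 / 2.55 × 100 = 59.9 %

59.9 %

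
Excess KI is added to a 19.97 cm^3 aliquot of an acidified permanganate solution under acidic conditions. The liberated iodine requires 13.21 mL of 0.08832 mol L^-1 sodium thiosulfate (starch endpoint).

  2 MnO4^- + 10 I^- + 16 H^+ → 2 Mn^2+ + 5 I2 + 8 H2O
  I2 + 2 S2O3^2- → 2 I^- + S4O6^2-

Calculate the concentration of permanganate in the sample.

n(S2O3^2-) = 0.01321 × 0.08832 = 1.167 × 10^-3 mol
n(I2) = n(S2O3^2-)/2 = 5.834 × 10^-4 mol
From the 2:5 ratio, n(MnO4^-) in the aliquot = 2/5 × 5.834 × 10^-4 = 2.333 × 10^-4 mol
[MnO4^-] = 2.333 × 10^-4 / 0.01997 = 0.01168 mol/L

0.01168 mol/L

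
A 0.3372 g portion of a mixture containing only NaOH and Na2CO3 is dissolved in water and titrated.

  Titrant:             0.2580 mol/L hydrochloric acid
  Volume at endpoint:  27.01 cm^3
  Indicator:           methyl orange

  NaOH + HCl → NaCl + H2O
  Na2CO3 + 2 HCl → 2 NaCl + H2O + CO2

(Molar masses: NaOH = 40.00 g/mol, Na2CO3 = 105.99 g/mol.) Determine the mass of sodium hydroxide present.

n(HCl) = 0.02701 × 0.2580 = 6.969 × 10^-3 mol
Let x = n(NaOH), y = n(Na2CO3).
Titrant: 1x + 2y = 6.969 × 10^-3;  mass: 40.00x + 105.99y = 0.3372
Solving, x = 2.470 × 10^-3 mol, y = 2.249 × 10^-3 mol
mass of NaOH = 2.470 × 10^-3 × 40.00 = 0.09881 g

0.09881 g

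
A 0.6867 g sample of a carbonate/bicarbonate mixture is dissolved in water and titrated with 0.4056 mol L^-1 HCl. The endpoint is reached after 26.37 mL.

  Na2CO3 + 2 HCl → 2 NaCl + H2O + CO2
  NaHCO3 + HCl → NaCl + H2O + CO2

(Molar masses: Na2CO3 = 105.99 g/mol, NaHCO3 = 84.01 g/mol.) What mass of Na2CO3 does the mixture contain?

0.3620 g

n(HCl) = 0.02637 × 0.4056 = 0.01070 mol
Let x = n(Na2CO3), y = n(NaHCO3).
Titrant: 2x + 1y = 0.01070;  mass: 105.99x + 84.01y = 0.6867
Solving, x = 3.415 × 10^-3 mol, y = 3.865 × 10^-3 mol
mass of Na2CO3 = 3.415 × 10^-3 × 105.99 = 0.3620 g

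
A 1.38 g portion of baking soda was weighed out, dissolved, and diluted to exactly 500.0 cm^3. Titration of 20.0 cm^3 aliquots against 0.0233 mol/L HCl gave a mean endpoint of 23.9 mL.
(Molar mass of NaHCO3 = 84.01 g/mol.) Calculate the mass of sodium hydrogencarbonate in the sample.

1.17 g

NaHCO3 + HCl → NaCl + H2O + CO2
n(HCl) per titration = 0.0239 × 0.0233 = 5.57 × 10^-4 mol
n(NaHCO3) in each aliquot = 5.57 × 10^-4 mol (1:1 ratio)
n(NaHCO3) in the whole flask = 5.57 × 10^-4 × 500.0/20.0 = 0.0139 mol
mass of NaHCO3 = 0.0139 × 84.01 = 1.17 g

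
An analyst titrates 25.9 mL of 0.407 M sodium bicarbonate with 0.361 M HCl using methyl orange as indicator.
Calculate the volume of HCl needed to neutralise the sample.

29.2 mL

NaHCO3 + HCl → NaCl + H2O + CO2
n(NaHCO3) = 0.0259 L × 0.407 mol/L = 0.0105 mol
n(HCl) = 0.0105 mol (1:1 stoichiometry)
V(HCl) = 0.0105 mol / 0.361 mol/L = 0.0292 L = 29.2 mL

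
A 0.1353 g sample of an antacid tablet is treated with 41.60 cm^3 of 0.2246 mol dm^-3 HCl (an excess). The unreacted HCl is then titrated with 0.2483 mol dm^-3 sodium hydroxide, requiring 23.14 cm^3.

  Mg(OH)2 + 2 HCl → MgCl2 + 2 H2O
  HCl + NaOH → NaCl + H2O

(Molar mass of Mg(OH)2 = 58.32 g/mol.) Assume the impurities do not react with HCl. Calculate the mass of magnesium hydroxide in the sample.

0.1049 g

n(HCl) added = 0.04160 × 0.2246 = 9.343 × 10^-3 mol
n(NaOH) used in back-titration = 0.02314 × 0.2483 = 5.746 × 10^-3 mol
n(HCl) left over = 5.746 × 10^-3 mol (1:1 ratio)
n(HCl) consumed by analyte = 9.343 × 10^-3 − 5.746 × 10^-3 = 3.598 × 10^-3 mol
From the 1:2 ratio, n(Mg(OH)2) = 1/2 × 3.598 × 10^-3 = 1.799 × 10^-3 mol
mass of Mg(OH)2 = 1.799 × 10^-3 × 58.32 = 0.1049 g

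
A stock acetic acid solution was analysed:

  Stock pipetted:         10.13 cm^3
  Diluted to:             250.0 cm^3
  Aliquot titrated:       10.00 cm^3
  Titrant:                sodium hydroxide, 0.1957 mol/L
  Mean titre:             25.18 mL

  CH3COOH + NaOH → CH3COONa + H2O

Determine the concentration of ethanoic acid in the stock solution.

n(NaOH) = 0.02518 × 0.1957 = 4.928 × 10^-3 mol
n(CH3COOH) in the aliquot = 4.928 × 10^-3 mol (1:1 ratio)
[CH3COOH]_dilute = 4.928 × 10^-3 / 0.01000 = 0.4928 mol/L
Dilution factor = 250.0 / 10.13 = 24.68
[CH3COOH]_stock = 0.4928 × 24.68 = 12.16 mol/L

12.16 mol/L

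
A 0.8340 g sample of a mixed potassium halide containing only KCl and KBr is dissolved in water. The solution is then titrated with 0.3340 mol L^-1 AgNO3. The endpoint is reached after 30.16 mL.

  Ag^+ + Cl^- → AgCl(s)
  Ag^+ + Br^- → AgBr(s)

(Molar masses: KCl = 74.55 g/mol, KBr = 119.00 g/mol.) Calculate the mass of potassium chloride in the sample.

n(AgNO3) = 0.03016 × 0.3340 = 0.01007 mol
Let x = n(KCl), y = n(KBr).
Titrant: 1x + 1y = 0.01007;  mass: 74.55x + 119.00y = 0.8340
Solving, x = 8.206 × 10^-3 mol, y = 1.868 × 10^-3 mol
mass of KCl = 8.206 × 10^-3 × 74.55 = 0.6117 g

0.6117 g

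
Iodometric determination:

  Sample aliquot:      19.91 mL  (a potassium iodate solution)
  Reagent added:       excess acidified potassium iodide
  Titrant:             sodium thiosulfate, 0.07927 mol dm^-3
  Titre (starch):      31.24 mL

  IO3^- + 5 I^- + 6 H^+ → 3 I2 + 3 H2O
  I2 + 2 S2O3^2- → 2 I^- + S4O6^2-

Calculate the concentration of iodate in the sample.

0.02073 mol/L

n(S2O3^2-) = 0.03124 × 0.07927 = 2.476 × 10^-3 mol
n(I2) = n(S2O3^2-)/2 = 1.238 × 10^-3 mol
From the 1:3 ratio, n(IO3^-) in the aliquot = 1/3 × 1.238 × 10^-3 = 4.127 × 10^-4 mol
[IO3^-] = 4.127 × 10^-4 / 0.01991 = 0.02073 mol/L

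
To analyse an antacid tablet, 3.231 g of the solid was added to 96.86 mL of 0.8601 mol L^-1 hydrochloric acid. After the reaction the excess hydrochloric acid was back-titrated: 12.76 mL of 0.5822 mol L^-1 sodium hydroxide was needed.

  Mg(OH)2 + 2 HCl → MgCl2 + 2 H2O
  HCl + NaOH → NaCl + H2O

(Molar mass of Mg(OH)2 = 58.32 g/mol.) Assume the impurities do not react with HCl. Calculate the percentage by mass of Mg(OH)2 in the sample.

68.48 %

n(HCl) added = 0.09686 × 0.8601 = 0.08331 mol
n(NaOH) used in back-titration = 0.01276 × 0.5822 = 7.429 × 10^-3 mol
n(HCl) left over = 7.429 × 10^-3 mol (1:1 ratio)
n(HCl) consumed by analyte = 0.08331 − 7.429 × 10^-3 = 0.07588 mol
From the 1:2 ratio, n(Mg(OH)2) = 1/2 × 0.07588 = 0.03794 mol
mass of Mg(OH)2 = 0.03794 × 58.32 = 2.213 g
% Mg(OH)2 = 2.213 / 3.231 × 100 = 68.48 %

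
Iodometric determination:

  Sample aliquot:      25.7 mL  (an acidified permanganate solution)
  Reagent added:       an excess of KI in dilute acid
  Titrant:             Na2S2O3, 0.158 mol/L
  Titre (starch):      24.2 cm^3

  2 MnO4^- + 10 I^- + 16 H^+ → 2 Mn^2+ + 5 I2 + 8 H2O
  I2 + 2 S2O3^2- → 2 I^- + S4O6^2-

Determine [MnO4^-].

0.0298 mol/L

n(S2O3^2-) = 0.0242 × 0.158 = 3.82 × 10^-3 mol
n(I2) = n(S2O3^2-)/2 = 1.91 × 10^-3 mol
From the 2:5 ratio, n(MnO4^-) in the aliquot = 2/5 × 1.91 × 10^-3 = 7.65 × 10^-4 mol
[MnO4^-] = 7.65 × 10^-4 / 0.0257 = 0.0298 mol/L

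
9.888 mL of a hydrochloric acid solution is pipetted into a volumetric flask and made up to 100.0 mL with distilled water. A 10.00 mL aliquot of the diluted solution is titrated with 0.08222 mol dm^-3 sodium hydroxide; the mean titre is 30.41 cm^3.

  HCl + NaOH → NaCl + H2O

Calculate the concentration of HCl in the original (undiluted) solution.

2.529 mol/L

n(NaOH) = 0.03041 × 0.08222 = 2.500 × 10^-3 mol
n(HCl) in the aliquot = 2.500 × 10^-3 mol (1:1 ratio)
[HCl]_dilute = 2.500 × 10^-3 / 0.01000 = 0.2500 mol/L
Dilution factor = 100.0 / 9.888 = 10.11
[HCl]_stock = 0.2500 × 10.11 = 2.529 mol/L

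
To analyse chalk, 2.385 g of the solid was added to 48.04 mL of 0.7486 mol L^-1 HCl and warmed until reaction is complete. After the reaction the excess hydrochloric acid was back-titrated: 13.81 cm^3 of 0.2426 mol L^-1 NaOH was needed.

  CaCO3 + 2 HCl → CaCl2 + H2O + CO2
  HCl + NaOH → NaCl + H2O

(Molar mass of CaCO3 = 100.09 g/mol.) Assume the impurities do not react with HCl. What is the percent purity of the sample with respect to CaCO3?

68.43 %

n(HCl) added = 0.04804 × 0.7486 = 0.03596 mol
n(NaOH) used in back-titration = 0.01381 × 0.2426 = 3.350 × 10^-3 mol
n(HCl) left over = 3.350 × 10^-3 mol (1:1 ratio)
n(HCl) consumed by analyte = 0.03596 − 3.350 × 10^-3 = 0.03261 mol
From the 1:2 ratio, n(CaCO3) = 1/2 × 0.03261 = 0.01631 mol
mass of CaCO3 = 0.01631 × 100.09 = 1.632 g
% CaCO3 = 1.632 / 2.385 × 100 = 68.43 %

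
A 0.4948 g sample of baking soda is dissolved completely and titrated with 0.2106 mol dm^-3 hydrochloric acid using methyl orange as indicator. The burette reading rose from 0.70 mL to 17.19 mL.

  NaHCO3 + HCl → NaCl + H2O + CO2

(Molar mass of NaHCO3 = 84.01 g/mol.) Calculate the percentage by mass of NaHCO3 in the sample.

58.96 %

n(HCl) = 0.01649 L × 0.2106 mol/L = 3.473 × 10^-3 mol
n(NaHCO3) = 3.473 × 10^-3 mol (1:1 ratio)
mass of NaHCO3 = 3.473 × 10^-3 × 84.01 g/mol = 0.2917 g
% NaHCO3 = 0.2917 / 0.4948 × 100 = 58.96 %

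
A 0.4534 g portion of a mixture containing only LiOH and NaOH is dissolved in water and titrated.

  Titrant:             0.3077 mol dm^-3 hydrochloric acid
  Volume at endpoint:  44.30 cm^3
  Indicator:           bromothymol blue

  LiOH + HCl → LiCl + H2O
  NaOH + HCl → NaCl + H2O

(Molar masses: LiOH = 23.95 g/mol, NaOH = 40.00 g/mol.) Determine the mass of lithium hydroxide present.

0.1371 g

n(HCl) = 0.04430 × 0.3077 = 0.01363 mol
Let x = n(LiOH), y = n(NaOH).
Titrant: 1x + 1y = 0.01363;  mass: 23.95x + 40.00y = 0.4534
Solving, x = 5.722 × 10^-3 mol, y = 7.909 × 10^-3 mol
mass of LiOH = 5.722 × 10^-3 × 23.95 = 0.1371 g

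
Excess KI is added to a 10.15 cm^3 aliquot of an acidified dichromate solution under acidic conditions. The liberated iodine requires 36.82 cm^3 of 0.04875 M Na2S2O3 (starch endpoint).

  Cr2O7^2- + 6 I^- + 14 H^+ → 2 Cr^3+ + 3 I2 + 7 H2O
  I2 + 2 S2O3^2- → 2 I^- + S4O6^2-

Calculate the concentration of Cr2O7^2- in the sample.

0.02947 M

n(S2O3^2-) = 0.03682 × 0.04875 = 1.795 × 10^-3 mol
n(I2) = n(S2O3^2-)/2 = 8.975 × 10^-4 mol
From the 1:3 ratio, n(Cr2O7^2-) in the aliquot = 1/3 × 8.975 × 10^-4 = 2.992 × 10^-4 mol
[Cr2O7^2-] = 2.992 × 10^-4 / 0.01015 = 0.02947 mol/L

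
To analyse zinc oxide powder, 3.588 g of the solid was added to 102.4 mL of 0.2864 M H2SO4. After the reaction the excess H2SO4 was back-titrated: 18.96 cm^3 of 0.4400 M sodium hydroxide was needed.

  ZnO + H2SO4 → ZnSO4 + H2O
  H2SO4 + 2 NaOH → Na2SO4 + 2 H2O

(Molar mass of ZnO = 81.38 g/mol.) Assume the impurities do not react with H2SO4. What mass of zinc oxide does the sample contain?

n(H2SO4) added = 0.1024 × 0.2864 = 0.02933 mol
n(NaOH) used in back-titration = 0.01896 × 0.4400 = 8.342 × 10^-3 mol
From the 1:2 ratio, n(H2SO4) left over = 1/2 × 8.342 × 10^-3 = 4.171 × 10^-3 mol
n(H2SO4) consumed by analyte = 0.02933 − 4.171 × 10^-3 = 0.02516 mol
n(ZnO) = 0.02516 mol (1:1 ratio)
mass of ZnO = 0.02516 × 81.38 = 2.047 g

2.047 g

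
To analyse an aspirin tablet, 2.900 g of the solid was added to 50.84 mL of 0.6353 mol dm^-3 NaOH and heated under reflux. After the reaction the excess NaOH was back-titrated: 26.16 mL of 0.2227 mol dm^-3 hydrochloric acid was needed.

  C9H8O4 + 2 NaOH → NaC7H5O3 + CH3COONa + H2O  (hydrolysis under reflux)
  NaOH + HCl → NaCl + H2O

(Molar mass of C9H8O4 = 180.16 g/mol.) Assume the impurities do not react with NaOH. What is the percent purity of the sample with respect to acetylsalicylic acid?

n(NaOH) added = 0.05084 × 0.6353 = 0.03230 mol
n(HCl) used in back-titration = 0.02616 × 0.2227 = 5.826 × 10^-3 mol
n(NaOH) left over = 5.826 × 10^-3 mol (1:1 ratio)
n(NaOH) consumed by analyte = 0.03230 − 5.826 × 10^-3 = 0.02647 mol
From the 1:2 ratio, n(C9H8O4) = 1/2 × 0.02647 = 0.01324 mol
mass of C9H8O4 = 0.01324 × 180.16 = 2.385 g
% C9H8O4 = 2.385 / 2.900 × 100 = 82.23 %

82.23 %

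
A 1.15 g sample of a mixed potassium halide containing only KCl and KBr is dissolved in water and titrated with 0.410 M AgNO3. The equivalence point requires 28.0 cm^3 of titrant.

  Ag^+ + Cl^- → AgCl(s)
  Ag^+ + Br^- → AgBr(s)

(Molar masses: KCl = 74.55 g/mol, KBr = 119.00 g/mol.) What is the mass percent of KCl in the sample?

31.5 %

n(AgNO3) = 0.0280 × 0.410 = 0.0115 mol
Let x = n(KCl), y = n(KBr).
Titrant: 1x + 1y = 0.0115;  mass: 74.55x + 119.00y = 1.15
Solving, x = 4.86 × 10^-3 mol, y = 6.62 × 10^-3 mol
mass of KCl = 4.86 × 10^-3 × 74.55 = 0.362 g
% KCl = 0.362 / 1.15 × 100 = 31.5 %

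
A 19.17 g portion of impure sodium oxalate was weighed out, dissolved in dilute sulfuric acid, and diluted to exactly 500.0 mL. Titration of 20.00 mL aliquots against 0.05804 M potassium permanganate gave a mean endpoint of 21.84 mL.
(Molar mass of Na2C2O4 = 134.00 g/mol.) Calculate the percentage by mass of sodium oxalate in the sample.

55.38 %

2 MnO4^- + 5 C2O4^2- + 16 H^+ → 2 Mn^2+ + 10 CO2 + 8 H2O
n(KMnO4) per titration = 0.02184 × 0.05804 = 1.268 × 10^-3 mol
From the 5:2 ratio, n(Na2C2O4) in each aliquot = 5/2 × 1.268 × 10^-3 = 3.169 × 10^-3 mol
n(Na2C2O4) in the whole flask = 3.169 × 10^-3 × 500.0/20.00 = 0.07922 mol
mass of Na2C2O4 = 0.07922 × 134.00 = 10.62 g
% Na2C2O4 = 10.62 / 19.17 × 100 = 55.38 %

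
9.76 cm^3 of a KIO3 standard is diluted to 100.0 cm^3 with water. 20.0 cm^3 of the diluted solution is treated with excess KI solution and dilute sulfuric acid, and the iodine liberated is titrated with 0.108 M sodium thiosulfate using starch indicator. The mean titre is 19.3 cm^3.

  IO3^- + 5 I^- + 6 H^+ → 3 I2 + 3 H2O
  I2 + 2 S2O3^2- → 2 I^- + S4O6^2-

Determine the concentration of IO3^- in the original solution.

n(S2O3^2-) = 0.0193 × 0.108 = 2.08 × 10^-3 mol
n(I2) = n(S2O3^2-)/2 = 1.04 × 10^-3 mol
From the 1:3 ratio, n(IO3^-) in the aliquot = 1/3 × 1.04 × 10^-3 = 3.47 × 10^-4 mol
[IO3^-]_dilute = 3.47 × 10^-4 / 0.0200 = 0.0174 mol/L
[IO3^-]_original = 0.0174 × 100.0/9.76 = 0.178 mol/L

0.178 M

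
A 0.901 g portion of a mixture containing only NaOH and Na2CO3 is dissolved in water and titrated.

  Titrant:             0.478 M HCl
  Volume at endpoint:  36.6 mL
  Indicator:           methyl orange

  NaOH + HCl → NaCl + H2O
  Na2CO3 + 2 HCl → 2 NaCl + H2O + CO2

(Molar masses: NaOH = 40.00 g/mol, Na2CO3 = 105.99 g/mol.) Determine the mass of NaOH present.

0.0805 g

n(HCl) = 0.0366 × 0.478 = 0.0175 mol
Let x = n(NaOH), y = n(Na2CO3).
Titrant: 1x + 2y = 0.0175;  mass: 40.00x + 105.99y = 0.901
Solving, x = 2.01 × 10^-3 mol, y = 7.74 × 10^-3 mol
mass of NaOH = 2.01 × 10^-3 × 40.00 = 0.0805 g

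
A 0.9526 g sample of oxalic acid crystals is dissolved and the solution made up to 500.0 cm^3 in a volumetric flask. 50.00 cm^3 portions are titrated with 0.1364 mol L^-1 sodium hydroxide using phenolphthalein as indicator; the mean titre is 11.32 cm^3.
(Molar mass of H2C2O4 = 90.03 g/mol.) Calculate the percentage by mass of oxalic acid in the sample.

72.96 %

H2C2O4 + 2 NaOH → Na2C2O4 + 2 H2O
n(NaOH) per titration = 0.01132 × 0.1364 = 1.544 × 10^-3 mol
From the 1:2 ratio, n(H2C2O4) in each aliquot = 1/2 × 1.544 × 10^-3 = 7.720 × 10^-4 mol
n(H2C2O4) in the whole flask = 7.720 × 10^-4 × 500.0/50.00 = 7.720 × 10^-3 mol
mass of H2C2O4 = 7.720 × 10^-3 × 90.03 = 0.6951 g
% H2C2O4 = 0.6951 / 0.9526 × 100 = 72.96 %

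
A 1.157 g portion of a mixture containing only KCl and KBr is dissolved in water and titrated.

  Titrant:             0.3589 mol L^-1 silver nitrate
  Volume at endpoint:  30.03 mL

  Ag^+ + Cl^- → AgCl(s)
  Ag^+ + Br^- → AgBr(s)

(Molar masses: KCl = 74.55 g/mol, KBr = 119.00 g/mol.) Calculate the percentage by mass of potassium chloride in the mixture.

18.20 %

n(AgNO3) = 0.03003 × 0.3589 = 0.01078 mol
Let x = n(KCl), y = n(KBr).
Titrant: 1x + 1y = 0.01078;  mass: 74.55x + 119.00y = 1.157
Solving, x = 2.825 × 10^-3 mol, y = 7.953 × 10^-3 mol
mass of KCl = 2.825 × 10^-3 × 74.55 = 0.2106 g
% KCl = 0.2106 / 1.157 × 100 = 18.20 %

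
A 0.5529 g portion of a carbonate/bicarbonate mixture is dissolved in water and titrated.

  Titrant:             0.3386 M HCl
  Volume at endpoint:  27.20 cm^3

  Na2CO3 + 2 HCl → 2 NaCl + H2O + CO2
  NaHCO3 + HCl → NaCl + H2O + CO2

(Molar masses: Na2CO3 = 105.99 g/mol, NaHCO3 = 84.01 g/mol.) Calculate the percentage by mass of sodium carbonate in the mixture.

n(HCl) = 0.02720 × 0.3386 = 9.210 × 10^-3 mol
Let x = n(Na2CO3), y = n(NaHCO3).
Titrant: 2x + 1y = 9.210 × 10^-3;  mass: 105.99x + 84.01y = 0.5529
Solving, x = 3.560 × 10^-3 mol, y = 2.090 × 10^-3 mol
mass of Na2CO3 = 3.560 × 10^-3 × 105.99 = 0.3773 g
% Na2CO3 = 0.3773 / 0.5529 × 100 = 68.24 %

68.24 %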